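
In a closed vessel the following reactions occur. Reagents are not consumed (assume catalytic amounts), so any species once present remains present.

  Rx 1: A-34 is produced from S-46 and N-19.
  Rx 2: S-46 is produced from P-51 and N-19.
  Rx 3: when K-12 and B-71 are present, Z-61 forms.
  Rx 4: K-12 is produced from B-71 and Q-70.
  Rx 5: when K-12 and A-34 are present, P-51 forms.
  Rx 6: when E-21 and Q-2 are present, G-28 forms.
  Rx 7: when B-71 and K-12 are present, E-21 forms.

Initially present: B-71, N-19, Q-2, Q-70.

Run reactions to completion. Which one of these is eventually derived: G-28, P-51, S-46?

B-71 and Q-70 present → K-12 forms (Rx 4).
B-71 and K-12 present → E-21 forms (Rx 7).
E-21 and Q-2 present → G-28 forms (Rx 6).
P-51 would need K-12 and A-34 (Rx 5), but A-34 never forms. S-46 would need P-51 and N-19 (Rx 2), but P-51 never forms.

G-28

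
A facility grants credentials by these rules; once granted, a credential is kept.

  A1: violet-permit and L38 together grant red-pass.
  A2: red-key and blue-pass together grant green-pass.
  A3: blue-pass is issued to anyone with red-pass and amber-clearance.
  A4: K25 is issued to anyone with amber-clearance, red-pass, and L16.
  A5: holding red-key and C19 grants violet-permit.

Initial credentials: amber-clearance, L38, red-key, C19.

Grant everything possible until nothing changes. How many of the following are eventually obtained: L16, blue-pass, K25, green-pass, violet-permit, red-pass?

4

Holding red-key and C19 grants violet-permit (A5).
Holding violet-permit and L38 grants red-pass (A1).
Holding red-pass and amber-clearance grants blue-pass (A3).
Holding red-key and blue-pass grants green-pass (A2).
No rule produces L16, and it is not given.
blue-pass: reached.
K25 would need amber-clearance, red-pass, and L16 (A4), but L16 is never granted.
green-pass: reached.
violet-permit: reached.
red-pass: reached.
Reached: blue-pass, green-pass, violet-permit, and red-pass — 4 of the 6.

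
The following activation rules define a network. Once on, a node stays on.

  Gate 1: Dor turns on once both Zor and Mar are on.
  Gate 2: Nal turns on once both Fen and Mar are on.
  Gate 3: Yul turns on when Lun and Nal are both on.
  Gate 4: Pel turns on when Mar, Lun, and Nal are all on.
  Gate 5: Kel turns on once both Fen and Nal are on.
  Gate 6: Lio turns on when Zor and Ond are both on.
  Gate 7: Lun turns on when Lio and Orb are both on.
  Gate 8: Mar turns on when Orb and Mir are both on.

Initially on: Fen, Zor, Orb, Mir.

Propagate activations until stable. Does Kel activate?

Yes

Orb and Mir are on, so Mar turns on (Gate 8).
Gate 2: Fen and Mar on → Nal on.
Fen and Nal are on, so Kel turns on (Gate 5).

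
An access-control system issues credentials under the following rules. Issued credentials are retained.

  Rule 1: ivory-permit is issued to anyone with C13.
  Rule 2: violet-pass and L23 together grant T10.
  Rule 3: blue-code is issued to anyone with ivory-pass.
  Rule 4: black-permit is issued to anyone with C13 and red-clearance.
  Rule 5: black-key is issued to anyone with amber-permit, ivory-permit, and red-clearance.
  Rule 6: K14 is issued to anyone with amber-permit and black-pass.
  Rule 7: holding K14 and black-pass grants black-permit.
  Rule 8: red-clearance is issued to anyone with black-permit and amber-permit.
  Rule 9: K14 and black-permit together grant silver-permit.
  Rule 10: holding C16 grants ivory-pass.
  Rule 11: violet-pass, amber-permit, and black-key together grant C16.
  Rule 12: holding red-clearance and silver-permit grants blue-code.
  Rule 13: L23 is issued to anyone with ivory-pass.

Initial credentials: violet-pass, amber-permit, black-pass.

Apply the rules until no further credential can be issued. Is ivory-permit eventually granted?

ivory-permit would need C13 (Rule 1), but C13 is never granted.

No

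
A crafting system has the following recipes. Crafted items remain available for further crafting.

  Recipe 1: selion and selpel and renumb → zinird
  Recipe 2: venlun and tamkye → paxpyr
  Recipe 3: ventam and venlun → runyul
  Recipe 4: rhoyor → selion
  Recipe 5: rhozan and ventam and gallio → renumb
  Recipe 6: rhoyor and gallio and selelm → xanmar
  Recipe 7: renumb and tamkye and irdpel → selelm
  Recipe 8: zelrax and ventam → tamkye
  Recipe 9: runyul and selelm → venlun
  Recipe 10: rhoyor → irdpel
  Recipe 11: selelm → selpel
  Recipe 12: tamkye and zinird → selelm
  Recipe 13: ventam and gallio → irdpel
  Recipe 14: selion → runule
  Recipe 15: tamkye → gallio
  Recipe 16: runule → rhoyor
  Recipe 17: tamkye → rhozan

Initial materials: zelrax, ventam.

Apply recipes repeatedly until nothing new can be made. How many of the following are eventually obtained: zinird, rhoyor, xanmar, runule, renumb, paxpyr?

1

Using Recipe 8, zelrax and ventam make tamkye.
tamkye → gallio (Recipe 15).
tamkye → rhozan (Recipe 17).
Using Recipe 5, rhozan, ventam, and gallio make renumb.
zinird would need selion, selpel, and renumb (Recipe 1), but selion is never obtained.
rhoyor would need runule (Recipe 16), but runule is never obtained.
xanmar would need rhoyor, gallio, and selelm (Recipe 6), but rhoyor is never obtained.
runule would need selion (Recipe 14), but selion is never obtained.
renumb: reached.
paxpyr would need venlun and tamkye (Recipe 2), but venlun is never obtained.
Reached: renumb — 1 of the 6.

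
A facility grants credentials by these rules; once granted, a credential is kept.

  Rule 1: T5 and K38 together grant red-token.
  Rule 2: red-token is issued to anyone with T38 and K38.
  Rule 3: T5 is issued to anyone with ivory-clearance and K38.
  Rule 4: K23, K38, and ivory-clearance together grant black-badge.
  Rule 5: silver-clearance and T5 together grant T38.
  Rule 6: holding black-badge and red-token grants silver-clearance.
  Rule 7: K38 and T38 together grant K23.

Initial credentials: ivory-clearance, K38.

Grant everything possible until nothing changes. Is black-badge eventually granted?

No

black-badge would need K23, K38, and ivory-clearance (Rule 4), but K23 is never granted.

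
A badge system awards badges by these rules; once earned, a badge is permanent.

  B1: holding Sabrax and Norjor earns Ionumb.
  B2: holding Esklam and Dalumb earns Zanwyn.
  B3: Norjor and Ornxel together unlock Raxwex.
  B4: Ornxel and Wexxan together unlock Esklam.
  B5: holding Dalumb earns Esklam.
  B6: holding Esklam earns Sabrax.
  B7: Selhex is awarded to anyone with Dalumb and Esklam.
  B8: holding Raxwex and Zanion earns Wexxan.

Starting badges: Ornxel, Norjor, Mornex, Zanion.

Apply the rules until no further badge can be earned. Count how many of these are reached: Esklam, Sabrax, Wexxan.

3

With Norjor and Ornxel, Raxwex is earned (B3).
With Raxwex and Zanion, Wexxan is earned (B8).
With Ornxel and Wexxan, Esklam is earned (B4).
With Esklam, Sabrax is earned (B6).
Esklam: reached.
Sabrax: reached.
Wexxan: reached.
All 3 are reached.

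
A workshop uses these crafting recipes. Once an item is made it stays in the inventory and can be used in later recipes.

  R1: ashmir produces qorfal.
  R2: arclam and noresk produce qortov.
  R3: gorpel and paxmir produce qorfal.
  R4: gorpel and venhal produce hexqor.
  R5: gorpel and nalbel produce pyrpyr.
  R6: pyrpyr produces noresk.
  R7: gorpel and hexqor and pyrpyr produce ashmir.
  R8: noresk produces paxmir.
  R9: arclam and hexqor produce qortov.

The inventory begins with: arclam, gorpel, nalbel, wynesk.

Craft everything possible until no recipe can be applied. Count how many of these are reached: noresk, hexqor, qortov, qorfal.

Using R5, gorpel and nalbel make pyrpyr.
Using R6, pyrpyr makes noresk.
Using R8, noresk makes paxmir.
Using R2, arclam and noresk make qortov.
gorpel and paxmir → qorfal (R3).
noresk: reached.
hexqor would need gorpel and venhal (R4), but venhal is never obtained.
qortov: reached.
qorfal: reached.
Reached: noresk, qortov, and qorfal — 3 of the 4.

3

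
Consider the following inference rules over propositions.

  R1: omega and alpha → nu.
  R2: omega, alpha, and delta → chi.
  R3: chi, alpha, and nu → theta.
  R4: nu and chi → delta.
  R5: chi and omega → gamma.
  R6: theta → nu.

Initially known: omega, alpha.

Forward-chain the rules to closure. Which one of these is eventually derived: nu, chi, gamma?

nu

From omega and alpha, R1 gives nu.
chi would need omega, alpha, and delta (R2), but delta is never established. gamma would need chi and omega (R5), but chi is never established.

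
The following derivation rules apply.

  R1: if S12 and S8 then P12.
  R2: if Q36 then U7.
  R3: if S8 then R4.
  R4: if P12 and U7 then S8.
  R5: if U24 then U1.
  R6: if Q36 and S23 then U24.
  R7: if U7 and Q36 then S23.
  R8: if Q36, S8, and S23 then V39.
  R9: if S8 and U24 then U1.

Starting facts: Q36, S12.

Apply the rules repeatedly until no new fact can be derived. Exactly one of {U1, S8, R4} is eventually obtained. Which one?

U1

Q36 holds, so U7 follows (R2).
From U7 and Q36, R7 gives S23.
From Q36 and S23, R6 gives U24.
U24 holds, so U1 follows (R5).
R4 would need S8 (R3), but S8 is never established. S8 would need P12 and U7 (R4), but P12 is never established.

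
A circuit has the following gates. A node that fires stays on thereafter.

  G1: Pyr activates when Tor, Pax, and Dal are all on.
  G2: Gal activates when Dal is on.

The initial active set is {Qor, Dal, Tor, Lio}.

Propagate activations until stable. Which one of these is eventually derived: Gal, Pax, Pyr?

Dal is on, so Gal activates (G2).
No rule produces Pax, and it is not given. Pyr would need Tor, Pax, and Dal (G1), but Pax never turns on.

Gal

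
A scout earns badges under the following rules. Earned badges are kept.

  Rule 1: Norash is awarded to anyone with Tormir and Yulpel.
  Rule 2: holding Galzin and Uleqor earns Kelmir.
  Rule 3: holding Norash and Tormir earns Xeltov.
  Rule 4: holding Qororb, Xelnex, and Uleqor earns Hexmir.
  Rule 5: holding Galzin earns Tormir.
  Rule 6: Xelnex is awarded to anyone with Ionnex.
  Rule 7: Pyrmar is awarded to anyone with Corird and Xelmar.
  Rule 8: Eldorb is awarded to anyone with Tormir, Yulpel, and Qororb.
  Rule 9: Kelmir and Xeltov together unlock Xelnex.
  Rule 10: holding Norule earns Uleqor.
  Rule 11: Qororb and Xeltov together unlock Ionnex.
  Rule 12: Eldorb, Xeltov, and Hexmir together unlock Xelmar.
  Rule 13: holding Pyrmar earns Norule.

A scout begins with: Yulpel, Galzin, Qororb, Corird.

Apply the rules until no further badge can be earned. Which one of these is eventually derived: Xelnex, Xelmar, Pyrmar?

With Galzin, Tormir is earned (Rule 5).
With Tormir and Yulpel, Norash is earned (Rule 1).
With Norash and Tormir, Xeltov is earned (Rule 3).
With Qororb and Xeltov, Ionnex is earned (Rule 11).
With Ionnex, Xelnex is earned (Rule 6).
Xelmar would need Eldorb, Xeltov, and Hexmir (Rule 12), but Hexmir is never earned. Pyrmar would need Corird and Xelmar (Rule 7), but Xelmar is never earned.

Xelnex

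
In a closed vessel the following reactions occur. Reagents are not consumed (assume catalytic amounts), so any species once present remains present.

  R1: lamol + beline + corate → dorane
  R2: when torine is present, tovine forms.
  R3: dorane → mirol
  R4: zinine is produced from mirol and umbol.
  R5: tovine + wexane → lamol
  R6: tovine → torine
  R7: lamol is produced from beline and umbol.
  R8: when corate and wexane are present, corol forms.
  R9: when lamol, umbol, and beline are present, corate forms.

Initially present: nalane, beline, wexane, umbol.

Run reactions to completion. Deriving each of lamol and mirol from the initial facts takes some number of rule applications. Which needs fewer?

lamol

lamol: beline and umbol present → lamol forms (R7). [1 rule application]
mirol: beline and umbol present → lamol forms (R7). lamol, umbol, and beline present → corate forms (R9). lamol, beline, and corate present → dorane forms (R1). dorane present → mirol forms (R3). [4 rule applications]
lamol needs fewer.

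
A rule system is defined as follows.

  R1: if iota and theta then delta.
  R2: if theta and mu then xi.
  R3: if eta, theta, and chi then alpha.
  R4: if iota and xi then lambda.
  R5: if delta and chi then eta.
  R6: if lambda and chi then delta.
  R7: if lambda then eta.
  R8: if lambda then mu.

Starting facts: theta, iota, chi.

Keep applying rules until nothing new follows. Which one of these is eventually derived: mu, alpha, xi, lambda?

iota and theta hold, so delta follows (R1).
From delta and chi, R5 gives eta.
From eta, theta, and chi, R3 gives alpha.
mu would need lambda (R8), but lambda is never established. lambda would need iota and xi (R4), but xi is never established. xi would need theta and mu (R2), but mu is never established.

alpha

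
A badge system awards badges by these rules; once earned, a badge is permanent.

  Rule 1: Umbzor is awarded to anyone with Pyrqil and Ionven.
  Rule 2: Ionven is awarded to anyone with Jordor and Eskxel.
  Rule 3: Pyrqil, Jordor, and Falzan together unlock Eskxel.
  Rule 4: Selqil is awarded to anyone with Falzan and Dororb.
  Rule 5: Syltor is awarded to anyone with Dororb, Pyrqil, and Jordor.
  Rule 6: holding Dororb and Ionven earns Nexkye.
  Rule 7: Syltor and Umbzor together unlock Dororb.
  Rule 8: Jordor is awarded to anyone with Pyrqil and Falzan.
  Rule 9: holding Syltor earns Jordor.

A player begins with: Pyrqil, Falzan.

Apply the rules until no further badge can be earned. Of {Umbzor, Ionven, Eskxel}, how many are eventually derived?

3

With Pyrqil and Falzan, Jordor is earned (Rule 8).
With Pyrqil, Jordor, and Falzan, Eskxel is earned (Rule 3).
With Jordor and Eskxel, Ionven is earned (Rule 2).
With Pyrqil and Ionven, Umbzor is earned (Rule 1).
Umbzor: reached.
Ionven: reached.
Eskxel: reached.
All 3 are reached.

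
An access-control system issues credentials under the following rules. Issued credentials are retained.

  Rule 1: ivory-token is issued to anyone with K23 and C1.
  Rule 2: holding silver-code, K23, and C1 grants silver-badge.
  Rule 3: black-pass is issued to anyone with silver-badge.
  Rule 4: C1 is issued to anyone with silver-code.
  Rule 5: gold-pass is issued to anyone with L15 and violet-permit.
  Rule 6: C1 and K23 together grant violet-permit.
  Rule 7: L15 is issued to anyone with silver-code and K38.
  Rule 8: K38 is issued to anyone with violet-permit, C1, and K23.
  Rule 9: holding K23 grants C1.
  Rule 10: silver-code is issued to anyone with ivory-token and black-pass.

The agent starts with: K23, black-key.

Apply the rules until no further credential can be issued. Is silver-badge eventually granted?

silver-badge would need silver-code, K23, and C1 (Rule 2), but silver-code is never granted.

No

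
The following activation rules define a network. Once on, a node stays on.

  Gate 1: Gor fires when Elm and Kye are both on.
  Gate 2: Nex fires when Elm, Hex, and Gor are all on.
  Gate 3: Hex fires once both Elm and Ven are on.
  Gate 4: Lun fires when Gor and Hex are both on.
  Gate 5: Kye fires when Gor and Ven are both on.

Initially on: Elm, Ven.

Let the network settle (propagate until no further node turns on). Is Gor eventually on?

No

Gor would need Elm and Kye (Gate 1), but Kye never turns on.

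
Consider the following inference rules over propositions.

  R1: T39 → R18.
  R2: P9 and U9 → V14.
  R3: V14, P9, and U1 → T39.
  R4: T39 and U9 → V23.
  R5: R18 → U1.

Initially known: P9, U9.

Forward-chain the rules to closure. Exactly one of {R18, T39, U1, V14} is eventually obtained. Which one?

V14

From P9 and U9, R2 gives V14.
U1 would need R18 (R5), but R18 is never established. T39 would need V14, P9, and U1 (R3), but U1 is never established. R18 would need T39 (R1), but T39 is never established.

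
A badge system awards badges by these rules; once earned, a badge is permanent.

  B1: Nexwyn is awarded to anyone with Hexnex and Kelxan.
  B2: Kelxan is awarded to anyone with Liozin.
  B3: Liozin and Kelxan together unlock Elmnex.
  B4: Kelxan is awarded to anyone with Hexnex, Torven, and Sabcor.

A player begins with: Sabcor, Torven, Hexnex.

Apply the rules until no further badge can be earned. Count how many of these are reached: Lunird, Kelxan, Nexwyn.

2

With Hexnex, Torven, and Sabcor, Kelxan is earned (B4).
With Hexnex and Kelxan, Nexwyn is earned (B1).
No rule produces Lunird, and it is not given.
Kelxan: reached.
Nexwyn: reached.
Reached: Kelxan and Nexwyn — 2 of the 3.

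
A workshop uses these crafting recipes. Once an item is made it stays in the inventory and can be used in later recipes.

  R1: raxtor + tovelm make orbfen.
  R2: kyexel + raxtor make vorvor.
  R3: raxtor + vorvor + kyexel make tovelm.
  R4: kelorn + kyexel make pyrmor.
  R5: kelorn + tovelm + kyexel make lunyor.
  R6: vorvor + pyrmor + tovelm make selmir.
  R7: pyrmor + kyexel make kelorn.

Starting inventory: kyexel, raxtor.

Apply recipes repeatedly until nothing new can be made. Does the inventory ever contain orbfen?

kyexel + raxtor → vorvor (R2).
raxtor + vorvor + kyexel → tovelm (R3).
Using R1, raxtor and tovelm make orbfen.

Yes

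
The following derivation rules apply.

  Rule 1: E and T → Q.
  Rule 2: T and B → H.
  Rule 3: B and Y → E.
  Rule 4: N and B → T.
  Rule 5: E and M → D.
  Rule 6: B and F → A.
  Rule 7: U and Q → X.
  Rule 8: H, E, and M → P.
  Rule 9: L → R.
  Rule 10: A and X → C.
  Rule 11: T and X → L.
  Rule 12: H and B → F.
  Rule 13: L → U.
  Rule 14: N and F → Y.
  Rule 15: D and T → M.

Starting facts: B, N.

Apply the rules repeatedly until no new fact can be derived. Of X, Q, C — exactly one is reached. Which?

From N and B, Rule 4 gives T.
T and B hold, so H follows (Rule 2).
From H and B, Rule 12 gives F.
From N and F, Rule 14 gives Y.
From B and Y, Rule 3 gives E.
E and T hold, so Q follows (Rule 1).
C would need A and X (Rule 10), but X is never established. X would need U and Q (Rule 7), but U is never established.

Q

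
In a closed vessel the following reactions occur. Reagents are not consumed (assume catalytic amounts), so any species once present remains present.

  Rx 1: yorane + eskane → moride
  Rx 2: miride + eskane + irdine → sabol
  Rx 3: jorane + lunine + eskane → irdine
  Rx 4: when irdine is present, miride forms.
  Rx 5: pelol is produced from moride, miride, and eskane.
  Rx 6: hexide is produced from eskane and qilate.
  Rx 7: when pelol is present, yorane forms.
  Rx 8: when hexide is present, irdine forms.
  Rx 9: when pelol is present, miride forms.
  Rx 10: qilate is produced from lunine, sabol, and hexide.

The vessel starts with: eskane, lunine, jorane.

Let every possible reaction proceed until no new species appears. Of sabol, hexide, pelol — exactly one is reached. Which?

sabol

jorane, lunine, and eskane present → irdine forms (Rx 3).
irdine present → miride forms (Rx 4).
miride, eskane, and irdine present → sabol forms (Rx 2).
hexide would need eskane and qilate (Rx 6), but qilate never forms. pelol would need moride, miride, and eskane (Rx 5), but moride never forms.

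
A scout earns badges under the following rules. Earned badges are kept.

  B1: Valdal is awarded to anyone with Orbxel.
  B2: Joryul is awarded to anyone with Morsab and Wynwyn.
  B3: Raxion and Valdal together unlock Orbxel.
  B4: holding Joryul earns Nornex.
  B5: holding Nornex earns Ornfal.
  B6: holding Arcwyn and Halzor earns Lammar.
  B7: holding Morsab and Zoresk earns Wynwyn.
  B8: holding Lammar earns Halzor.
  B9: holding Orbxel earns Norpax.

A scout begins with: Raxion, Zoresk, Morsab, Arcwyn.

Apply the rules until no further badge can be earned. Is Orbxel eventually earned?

Orbxel would need Raxion and Valdal (B3), but Valdal is never earned.

No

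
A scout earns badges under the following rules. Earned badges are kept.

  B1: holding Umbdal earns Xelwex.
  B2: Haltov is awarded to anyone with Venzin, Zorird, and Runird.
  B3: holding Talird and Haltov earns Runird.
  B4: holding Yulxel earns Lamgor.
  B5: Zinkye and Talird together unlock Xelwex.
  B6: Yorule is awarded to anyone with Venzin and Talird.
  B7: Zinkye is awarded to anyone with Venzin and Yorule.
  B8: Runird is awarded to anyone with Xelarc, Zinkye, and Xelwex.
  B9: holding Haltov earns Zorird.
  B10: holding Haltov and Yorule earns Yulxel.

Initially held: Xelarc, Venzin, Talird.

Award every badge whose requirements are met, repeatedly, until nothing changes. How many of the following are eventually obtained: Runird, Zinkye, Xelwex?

With Venzin and Talird, Yorule is earned (B6).
With Venzin and Yorule, Zinkye is earned (B7).
With Zinkye and Talird, Xelwex is earned (B5).
With Xelarc, Zinkye, and Xelwex, Runird is earned (B8).
Runird: reached.
Zinkye: reached.
Xelwex: reached.
All 3 are reached.

3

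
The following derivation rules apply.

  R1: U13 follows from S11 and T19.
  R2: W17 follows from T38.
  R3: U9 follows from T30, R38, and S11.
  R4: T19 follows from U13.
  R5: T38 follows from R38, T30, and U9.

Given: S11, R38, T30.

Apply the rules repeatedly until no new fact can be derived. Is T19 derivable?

No

T19 would need U13 (R4), but U13 is never established.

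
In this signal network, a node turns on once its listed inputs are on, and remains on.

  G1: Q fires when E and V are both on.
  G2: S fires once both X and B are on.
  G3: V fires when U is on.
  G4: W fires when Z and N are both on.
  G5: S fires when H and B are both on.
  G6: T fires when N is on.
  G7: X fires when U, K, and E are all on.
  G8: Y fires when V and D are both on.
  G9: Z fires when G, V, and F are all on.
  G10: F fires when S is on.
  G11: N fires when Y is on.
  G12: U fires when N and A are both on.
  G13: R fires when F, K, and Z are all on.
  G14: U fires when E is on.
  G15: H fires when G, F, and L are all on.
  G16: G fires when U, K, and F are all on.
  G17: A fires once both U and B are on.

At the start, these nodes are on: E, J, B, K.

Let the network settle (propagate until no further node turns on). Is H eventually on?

H would need G, F, and L (G15), but L never turns on.

No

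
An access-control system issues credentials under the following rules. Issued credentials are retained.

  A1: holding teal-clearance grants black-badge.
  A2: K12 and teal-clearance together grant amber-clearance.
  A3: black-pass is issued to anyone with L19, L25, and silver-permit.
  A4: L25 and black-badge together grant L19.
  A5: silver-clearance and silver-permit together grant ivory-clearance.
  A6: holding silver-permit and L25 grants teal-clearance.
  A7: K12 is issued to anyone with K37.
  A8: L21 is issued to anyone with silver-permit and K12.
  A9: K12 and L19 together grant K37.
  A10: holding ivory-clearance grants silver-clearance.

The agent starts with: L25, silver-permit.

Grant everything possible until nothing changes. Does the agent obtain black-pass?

Yes

Holding silver-permit and L25 grants teal-clearance (A6).
Holding teal-clearance grants black-badge (A1).
Holding L25 and black-badge grants L19 (A4).
Holding L19, L25, and silver-permit grants black-pass (A3).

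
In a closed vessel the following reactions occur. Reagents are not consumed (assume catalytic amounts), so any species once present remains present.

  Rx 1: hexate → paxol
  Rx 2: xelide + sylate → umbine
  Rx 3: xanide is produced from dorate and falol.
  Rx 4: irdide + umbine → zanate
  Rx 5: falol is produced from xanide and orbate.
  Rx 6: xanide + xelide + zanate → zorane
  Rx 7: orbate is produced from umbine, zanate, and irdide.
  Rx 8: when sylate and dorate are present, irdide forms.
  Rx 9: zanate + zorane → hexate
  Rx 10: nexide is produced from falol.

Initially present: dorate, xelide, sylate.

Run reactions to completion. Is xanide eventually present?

No

xanide would need dorate and falol (Rx 3), but falol never forms.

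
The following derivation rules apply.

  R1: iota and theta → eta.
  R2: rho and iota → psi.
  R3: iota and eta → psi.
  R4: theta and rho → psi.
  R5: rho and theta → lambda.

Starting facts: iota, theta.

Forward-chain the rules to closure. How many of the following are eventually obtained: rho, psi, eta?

2

iota and theta hold, so eta follows (R1).
iota and eta hold, so psi follows (R3).
No rule produces rho, and it is not given.
psi: reached.
eta: reached.
Reached: psi and eta — 2 of the 3.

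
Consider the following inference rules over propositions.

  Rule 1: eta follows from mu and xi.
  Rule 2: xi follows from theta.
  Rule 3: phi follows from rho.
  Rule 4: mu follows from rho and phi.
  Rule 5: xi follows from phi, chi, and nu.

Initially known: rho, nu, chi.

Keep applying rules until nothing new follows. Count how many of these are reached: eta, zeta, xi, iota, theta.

2

rho holds, so phi follows (Rule 3).
From phi, chi, and nu, Rule 5 gives xi.
From rho and phi, Rule 4 gives mu.
mu and xi hold, so eta follows (Rule 1).
eta: reached.
No rule produces zeta, and it is not given.
xi: reached.
No rule produces iota, and it is not given.
No rule produces theta, and it is not given.
Reached: eta and xi — 2 of the 5.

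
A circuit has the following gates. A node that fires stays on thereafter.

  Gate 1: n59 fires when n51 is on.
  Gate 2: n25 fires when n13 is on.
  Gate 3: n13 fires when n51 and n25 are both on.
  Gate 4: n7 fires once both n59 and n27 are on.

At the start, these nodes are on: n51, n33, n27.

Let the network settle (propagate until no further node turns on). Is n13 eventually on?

No

n13 would need n51 and n25 (Gate 3), but n25 never turns on.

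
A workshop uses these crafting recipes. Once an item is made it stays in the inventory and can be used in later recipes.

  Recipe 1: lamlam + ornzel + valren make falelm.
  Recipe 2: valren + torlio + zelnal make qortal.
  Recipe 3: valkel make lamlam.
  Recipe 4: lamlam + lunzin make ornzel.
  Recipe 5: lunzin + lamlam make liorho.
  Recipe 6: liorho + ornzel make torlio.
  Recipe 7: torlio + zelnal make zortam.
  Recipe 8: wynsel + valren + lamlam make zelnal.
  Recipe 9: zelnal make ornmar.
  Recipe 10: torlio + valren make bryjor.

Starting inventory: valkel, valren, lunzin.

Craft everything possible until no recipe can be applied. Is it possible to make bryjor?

Yes

valkel → lamlam (Recipe 3).
lunzin + lamlam → liorho (Recipe 5).
lamlam + lunzin → ornzel (Recipe 4).
Using Recipe 6, liorho and ornzel make torlio.
Using Recipe 10, torlio and valren make bryjor.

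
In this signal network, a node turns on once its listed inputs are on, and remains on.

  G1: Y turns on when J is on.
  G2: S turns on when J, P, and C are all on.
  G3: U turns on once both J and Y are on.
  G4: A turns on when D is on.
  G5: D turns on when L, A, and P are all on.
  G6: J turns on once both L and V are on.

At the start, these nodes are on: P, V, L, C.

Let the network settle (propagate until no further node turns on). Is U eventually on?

L and V are on, so J turns on (G6).
G1: J on → Y on.
J and Y are on, so U turns on (G3).

Yes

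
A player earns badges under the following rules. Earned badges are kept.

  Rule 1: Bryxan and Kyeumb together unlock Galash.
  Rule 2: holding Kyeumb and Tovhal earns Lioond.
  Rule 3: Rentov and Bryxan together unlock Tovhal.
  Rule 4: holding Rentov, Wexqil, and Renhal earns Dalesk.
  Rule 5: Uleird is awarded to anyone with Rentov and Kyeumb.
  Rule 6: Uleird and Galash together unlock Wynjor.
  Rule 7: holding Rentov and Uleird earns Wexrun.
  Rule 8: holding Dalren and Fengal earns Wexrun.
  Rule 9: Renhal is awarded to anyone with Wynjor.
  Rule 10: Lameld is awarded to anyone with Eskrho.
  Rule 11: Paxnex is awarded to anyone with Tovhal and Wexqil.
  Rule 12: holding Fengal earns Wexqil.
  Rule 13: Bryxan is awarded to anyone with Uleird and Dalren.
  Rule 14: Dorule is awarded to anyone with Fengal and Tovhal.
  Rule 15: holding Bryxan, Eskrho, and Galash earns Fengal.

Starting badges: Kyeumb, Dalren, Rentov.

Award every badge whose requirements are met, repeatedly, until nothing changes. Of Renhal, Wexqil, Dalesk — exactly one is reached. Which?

Renhal

With Rentov and Kyeumb, Uleird is earned (Rule 5).
With Uleird and Dalren, Bryxan is earned (Rule 13).
With Bryxan and Kyeumb, Galash is earned (Rule 1).
With Uleird and Galash, Wynjor is earned (Rule 6).
With Wynjor, Renhal is earned (Rule 9).
Dalesk would need Rentov, Wexqil, and Renhal (Rule 4), but Wexqil is never earned. Wexqil would need Fengal (Rule 12), but Fengal is never earned.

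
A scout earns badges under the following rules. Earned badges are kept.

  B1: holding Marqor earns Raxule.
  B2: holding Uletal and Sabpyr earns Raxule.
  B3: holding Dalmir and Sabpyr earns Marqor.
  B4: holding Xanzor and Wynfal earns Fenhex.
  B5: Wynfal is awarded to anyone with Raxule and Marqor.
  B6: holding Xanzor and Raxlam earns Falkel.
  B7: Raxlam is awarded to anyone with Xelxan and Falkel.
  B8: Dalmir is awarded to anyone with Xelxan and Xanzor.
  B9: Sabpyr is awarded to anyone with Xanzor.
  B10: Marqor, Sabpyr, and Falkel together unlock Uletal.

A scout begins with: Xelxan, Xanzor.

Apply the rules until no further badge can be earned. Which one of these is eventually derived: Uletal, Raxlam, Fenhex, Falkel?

Fenhex

With Xelxan and Xanzor, Dalmir is earned (B8).
With Xanzor, Sabpyr is earned (B9).
With Dalmir and Sabpyr, Marqor is earned (B3).
With Marqor, Raxule is earned (B1).
With Raxule and Marqor, Wynfal is earned (B5).
With Xanzor and Wynfal, Fenhex is earned (B4).
Falkel would need Xanzor and Raxlam (B6), but Raxlam is never earned. Raxlam would need Xelxan and Falkel (B7), but Falkel is never earned. Uletal would need Marqor, Sabpyr, and Falkel (B10), but Falkel is never earned.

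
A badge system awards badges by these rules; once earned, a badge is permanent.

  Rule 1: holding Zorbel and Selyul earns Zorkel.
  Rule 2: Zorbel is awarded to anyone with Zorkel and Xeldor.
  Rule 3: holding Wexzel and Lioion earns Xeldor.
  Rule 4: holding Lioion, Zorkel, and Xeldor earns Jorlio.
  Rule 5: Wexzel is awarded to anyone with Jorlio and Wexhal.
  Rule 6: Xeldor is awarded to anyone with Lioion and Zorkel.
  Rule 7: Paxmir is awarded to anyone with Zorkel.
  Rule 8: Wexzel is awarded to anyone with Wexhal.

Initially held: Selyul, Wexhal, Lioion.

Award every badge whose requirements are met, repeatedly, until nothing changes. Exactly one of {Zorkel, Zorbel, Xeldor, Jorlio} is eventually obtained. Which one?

Xeldor

With Wexhal, Wexzel is earned (Rule 8).
With Wexzel and Lioion, Xeldor is earned (Rule 3).
Zorbel would need Zorkel and Xeldor (Rule 2), but Zorkel is never earned. Zorkel would need Zorbel and Selyul (Rule 1), but Zorbel is never earned. Jorlio would need Lioion, Zorkel, and Xeldor (Rule 4), but Zorkel is never earned.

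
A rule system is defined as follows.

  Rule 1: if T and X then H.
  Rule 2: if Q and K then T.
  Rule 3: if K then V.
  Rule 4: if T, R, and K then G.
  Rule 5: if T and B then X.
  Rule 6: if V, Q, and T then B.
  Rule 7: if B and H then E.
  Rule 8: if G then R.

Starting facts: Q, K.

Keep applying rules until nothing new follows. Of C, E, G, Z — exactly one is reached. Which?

E

From Q and K, Rule 2 gives T.
From K, Rule 3 gives V.
V, Q, and T hold, so B follows (Rule 6).
T and B hold, so X follows (Rule 5).
From T and X, Rule 1 gives H.
B and H hold, so E follows (Rule 7).
G would need T, R, and K (Rule 4), but R is never established. No rule produces C, and it is not given. No rule produces Z, and it is not given.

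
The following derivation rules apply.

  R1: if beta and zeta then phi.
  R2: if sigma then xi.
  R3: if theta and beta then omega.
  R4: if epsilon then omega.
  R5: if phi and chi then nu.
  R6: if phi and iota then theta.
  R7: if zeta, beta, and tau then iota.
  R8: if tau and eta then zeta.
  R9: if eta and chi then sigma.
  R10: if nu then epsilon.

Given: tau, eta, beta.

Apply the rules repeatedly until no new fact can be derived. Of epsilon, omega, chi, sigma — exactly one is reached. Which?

omega

From tau and eta, R8 gives zeta.
zeta, beta, and tau hold, so iota follows (R7).
beta and zeta hold, so phi follows (R1).
phi and iota hold, so theta follows (R6).
From theta and beta, R3 gives omega.
sigma would need eta and chi (R9), but chi is never established. No rule produces chi, and it is not given. epsilon would need nu (R10), but nu is never established.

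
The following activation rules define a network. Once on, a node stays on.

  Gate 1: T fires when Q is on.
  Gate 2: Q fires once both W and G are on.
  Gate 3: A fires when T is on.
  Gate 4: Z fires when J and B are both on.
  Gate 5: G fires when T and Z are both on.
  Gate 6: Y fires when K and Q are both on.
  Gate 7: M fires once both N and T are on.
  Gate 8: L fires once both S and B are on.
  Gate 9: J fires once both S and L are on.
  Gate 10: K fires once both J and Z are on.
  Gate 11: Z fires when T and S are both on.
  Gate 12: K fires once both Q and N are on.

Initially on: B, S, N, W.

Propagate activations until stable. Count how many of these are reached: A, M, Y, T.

A would need T (Gate 3), but T never turns on.
M would need N and T (Gate 7), but T never turns on.
Y would need K and Q (Gate 6), but Q never turns on.
T would need Q (Gate 1), but Q never turns on.
None of the 4 are reached.

0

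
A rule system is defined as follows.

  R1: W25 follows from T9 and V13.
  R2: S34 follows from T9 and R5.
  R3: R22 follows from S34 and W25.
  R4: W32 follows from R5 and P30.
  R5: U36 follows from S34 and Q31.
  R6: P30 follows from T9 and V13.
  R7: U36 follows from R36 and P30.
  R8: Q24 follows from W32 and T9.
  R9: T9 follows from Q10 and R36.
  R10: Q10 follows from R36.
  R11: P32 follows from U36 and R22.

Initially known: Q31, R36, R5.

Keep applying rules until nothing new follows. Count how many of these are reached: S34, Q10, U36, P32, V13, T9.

4

From R36, R10 gives Q10.
Q10 and R36 hold, so T9 follows (R9).
From T9 and R5, R2 gives S34.
S34 and Q31 hold, so U36 follows (R5).
S34: reached.
Q10: reached.
U36: reached.
P32 would need U36 and R22 (R11), but R22 is never established.
No rule produces V13, and it is not given.
T9: reached.
Reached: S34, Q10, U36, and T9 — 4 of the 6.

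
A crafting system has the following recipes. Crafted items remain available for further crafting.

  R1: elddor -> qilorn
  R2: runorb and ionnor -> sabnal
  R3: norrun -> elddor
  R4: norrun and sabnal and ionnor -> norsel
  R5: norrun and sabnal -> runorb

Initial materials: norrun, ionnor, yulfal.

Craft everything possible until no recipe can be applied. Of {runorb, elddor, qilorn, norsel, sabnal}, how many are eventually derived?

norrun -> elddor (R3).
elddor -> qilorn (R1).
runorb would need norrun and sabnal (R5), but sabnal is never obtained.
elddor: reached.
qilorn: reached.
norsel would need norrun, sabnal, and ionnor (R4), but sabnal is never obtained.
sabnal would need runorb and ionnor (R2), but runorb is never obtained.
Reached: elddor and qilorn — 2 of the 5.

2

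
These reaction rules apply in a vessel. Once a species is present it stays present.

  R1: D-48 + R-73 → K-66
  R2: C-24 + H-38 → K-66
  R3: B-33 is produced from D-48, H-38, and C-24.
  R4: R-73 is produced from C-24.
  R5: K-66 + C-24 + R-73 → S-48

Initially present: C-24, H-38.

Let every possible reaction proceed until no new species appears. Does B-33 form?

B-33 would need D-48, H-38, and C-24 (R3), but D-48 never forms.

No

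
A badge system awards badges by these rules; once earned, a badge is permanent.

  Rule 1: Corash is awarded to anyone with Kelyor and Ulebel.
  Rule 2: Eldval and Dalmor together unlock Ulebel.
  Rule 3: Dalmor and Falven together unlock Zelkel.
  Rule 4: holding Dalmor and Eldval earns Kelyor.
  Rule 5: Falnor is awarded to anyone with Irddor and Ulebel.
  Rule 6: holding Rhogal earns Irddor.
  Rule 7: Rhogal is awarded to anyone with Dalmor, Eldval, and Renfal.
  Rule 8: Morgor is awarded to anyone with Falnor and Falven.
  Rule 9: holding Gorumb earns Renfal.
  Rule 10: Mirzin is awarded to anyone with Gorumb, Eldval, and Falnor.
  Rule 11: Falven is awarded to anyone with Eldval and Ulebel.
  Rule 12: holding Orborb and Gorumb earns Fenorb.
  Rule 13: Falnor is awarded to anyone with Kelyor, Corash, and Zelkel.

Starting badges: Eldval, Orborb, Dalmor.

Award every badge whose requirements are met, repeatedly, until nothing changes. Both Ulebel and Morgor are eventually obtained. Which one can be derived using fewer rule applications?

Ulebel

Ulebel: With Eldval and Dalmor, Ulebel is earned (Rule 2). [1 rule application]
Morgor: With Eldval and Dalmor, Ulebel is earned (Rule 2). With Dalmor and Eldval, Kelyor is earned (Rule 4). With Eldval and Ulebel, Falven is earned (Rule 11). With Kelyor and Ulebel, Corash is earned (Rule 1). With Dalmor and Falven, Zelkel is earned (Rule 3). With Kelyor, Corash, and Zelkel, Falnor is earned (Rule 13). With Falnor and Falven, Morgor is earned (Rule 8). [7 rule applications]
Ulebel needs fewer.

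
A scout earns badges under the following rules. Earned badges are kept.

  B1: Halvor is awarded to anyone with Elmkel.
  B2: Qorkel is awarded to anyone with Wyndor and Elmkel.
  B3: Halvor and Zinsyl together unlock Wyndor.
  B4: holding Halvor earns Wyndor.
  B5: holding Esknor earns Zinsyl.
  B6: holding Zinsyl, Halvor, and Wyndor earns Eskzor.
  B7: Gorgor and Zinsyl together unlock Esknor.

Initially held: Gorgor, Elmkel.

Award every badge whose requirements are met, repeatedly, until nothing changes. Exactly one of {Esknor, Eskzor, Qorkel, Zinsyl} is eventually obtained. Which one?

Qorkel

With Elmkel, Halvor is earned (B1).
With Halvor, Wyndor is earned (B4).
With Wyndor and Elmkel, Qorkel is earned (B2).
Esknor would need Gorgor and Zinsyl (B7), but Zinsyl is never earned. Zinsyl would need Esknor (B5), but Esknor is never earned. Eskzor would need Zinsyl, Halvor, and Wyndor (B6), but Zinsyl is never earned.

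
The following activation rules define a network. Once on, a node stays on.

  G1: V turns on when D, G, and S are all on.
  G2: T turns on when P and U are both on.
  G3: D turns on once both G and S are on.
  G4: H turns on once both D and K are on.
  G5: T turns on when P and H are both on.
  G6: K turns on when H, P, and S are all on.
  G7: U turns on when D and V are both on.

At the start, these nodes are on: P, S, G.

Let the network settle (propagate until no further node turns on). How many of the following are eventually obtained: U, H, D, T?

G and S are on, so D turns on (G3).
D, G, and S are on, so V turns on (G1).
G7: D and V on → U on.
P and U are on, so T turns on (G2).
U: reached.
H would need D and K (G4), but K never turns on.
D: reached.
T: reached.
Reached: U, D, and T — 3 of the 4.

3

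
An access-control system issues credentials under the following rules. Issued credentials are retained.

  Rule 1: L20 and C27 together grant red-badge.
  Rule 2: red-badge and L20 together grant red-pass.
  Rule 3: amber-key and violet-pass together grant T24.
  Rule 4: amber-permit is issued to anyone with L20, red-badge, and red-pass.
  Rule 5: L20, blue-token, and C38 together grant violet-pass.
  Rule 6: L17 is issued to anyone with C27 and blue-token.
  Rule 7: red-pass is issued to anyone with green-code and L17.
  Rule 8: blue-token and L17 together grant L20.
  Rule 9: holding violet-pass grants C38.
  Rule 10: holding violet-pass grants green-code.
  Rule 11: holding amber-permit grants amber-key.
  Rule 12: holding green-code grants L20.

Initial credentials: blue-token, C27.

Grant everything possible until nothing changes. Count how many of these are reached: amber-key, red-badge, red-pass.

Holding C27 and blue-token grants L17 (Rule 6).
Holding blue-token and L17 grants L20 (Rule 8).
Holding L20 and C27 grants red-badge (Rule 1).
Holding red-badge and L20 grants red-pass (Rule 2).
Holding L20, red-badge, and red-pass grants amber-permit (Rule 4).
Holding amber-permit grants amber-key (Rule 11).
amber-key: reached.
red-badge: reached.
red-pass: reached.
All 3 are reached.

3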